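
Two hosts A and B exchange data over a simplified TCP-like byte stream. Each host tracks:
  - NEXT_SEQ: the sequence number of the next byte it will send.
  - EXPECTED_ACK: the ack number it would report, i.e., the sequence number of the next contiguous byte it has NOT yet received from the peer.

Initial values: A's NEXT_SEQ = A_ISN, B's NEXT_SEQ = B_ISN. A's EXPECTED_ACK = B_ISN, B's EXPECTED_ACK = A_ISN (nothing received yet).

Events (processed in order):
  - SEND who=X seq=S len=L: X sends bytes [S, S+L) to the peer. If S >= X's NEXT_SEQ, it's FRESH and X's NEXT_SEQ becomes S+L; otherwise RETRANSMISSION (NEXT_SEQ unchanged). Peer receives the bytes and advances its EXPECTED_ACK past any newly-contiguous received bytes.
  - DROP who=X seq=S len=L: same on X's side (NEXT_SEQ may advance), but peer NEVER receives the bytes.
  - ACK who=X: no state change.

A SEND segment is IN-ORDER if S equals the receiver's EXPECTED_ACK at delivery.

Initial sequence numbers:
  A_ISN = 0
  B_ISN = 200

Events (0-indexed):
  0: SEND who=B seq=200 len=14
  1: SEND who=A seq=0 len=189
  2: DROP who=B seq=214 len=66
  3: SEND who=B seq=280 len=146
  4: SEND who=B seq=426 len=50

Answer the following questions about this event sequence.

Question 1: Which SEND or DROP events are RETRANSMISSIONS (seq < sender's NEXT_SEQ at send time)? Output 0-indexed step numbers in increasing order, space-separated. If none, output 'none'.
Answer: none

Derivation:
Step 0: SEND seq=200 -> fresh
Step 1: SEND seq=0 -> fresh
Step 2: DROP seq=214 -> fresh
Step 3: SEND seq=280 -> fresh
Step 4: SEND seq=426 -> fresh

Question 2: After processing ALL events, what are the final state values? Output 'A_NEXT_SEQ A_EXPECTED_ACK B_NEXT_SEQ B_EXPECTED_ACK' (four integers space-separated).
After event 0: A_seq=0 A_ack=214 B_seq=214 B_ack=0
After event 1: A_seq=189 A_ack=214 B_seq=214 B_ack=189
After event 2: A_seq=189 A_ack=214 B_seq=280 B_ack=189
After event 3: A_seq=189 A_ack=214 B_seq=426 B_ack=189
After event 4: A_seq=189 A_ack=214 B_seq=476 B_ack=189

Answer: 189 214 476 189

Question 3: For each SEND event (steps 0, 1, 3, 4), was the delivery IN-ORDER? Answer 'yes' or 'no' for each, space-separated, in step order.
Answer: yes yes no no

Derivation:
Step 0: SEND seq=200 -> in-order
Step 1: SEND seq=0 -> in-order
Step 3: SEND seq=280 -> out-of-order
Step 4: SEND seq=426 -> out-of-order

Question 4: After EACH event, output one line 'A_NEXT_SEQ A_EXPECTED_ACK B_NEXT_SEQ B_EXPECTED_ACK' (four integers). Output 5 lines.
0 214 214 0
189 214 214 189
189 214 280 189
189 214 426 189
189 214 476 189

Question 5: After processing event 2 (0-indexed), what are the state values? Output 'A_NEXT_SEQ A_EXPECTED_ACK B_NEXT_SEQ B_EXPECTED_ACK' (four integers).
After event 0: A_seq=0 A_ack=214 B_seq=214 B_ack=0
After event 1: A_seq=189 A_ack=214 B_seq=214 B_ack=189
After event 2: A_seq=189 A_ack=214 B_seq=280 B_ack=189

189 214 280 189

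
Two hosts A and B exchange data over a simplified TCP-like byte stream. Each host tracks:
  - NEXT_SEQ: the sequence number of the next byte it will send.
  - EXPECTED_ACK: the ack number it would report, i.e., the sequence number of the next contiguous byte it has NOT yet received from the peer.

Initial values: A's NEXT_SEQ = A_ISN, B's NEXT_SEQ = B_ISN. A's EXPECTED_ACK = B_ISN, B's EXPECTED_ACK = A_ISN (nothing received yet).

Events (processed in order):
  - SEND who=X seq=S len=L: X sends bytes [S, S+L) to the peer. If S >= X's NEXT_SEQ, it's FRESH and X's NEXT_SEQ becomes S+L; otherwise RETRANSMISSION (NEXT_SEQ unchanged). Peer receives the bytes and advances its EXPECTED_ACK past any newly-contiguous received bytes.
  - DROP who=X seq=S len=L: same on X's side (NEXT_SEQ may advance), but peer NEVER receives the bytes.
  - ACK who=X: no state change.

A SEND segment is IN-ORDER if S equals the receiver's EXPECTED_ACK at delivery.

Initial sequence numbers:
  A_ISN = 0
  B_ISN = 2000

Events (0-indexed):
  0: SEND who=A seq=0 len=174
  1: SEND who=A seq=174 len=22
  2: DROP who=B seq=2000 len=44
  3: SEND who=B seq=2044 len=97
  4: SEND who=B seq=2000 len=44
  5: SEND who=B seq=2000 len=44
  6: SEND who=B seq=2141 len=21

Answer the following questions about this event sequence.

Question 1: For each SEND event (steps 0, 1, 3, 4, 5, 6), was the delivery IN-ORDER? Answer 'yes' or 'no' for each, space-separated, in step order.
Step 0: SEND seq=0 -> in-order
Step 1: SEND seq=174 -> in-order
Step 3: SEND seq=2044 -> out-of-order
Step 4: SEND seq=2000 -> in-order
Step 5: SEND seq=2000 -> out-of-order
Step 6: SEND seq=2141 -> in-order

Answer: yes yes no yes no yes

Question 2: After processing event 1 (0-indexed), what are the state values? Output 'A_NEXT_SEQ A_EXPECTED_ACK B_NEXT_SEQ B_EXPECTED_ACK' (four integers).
After event 0: A_seq=174 A_ack=2000 B_seq=2000 B_ack=174
After event 1: A_seq=196 A_ack=2000 B_seq=2000 B_ack=196

196 2000 2000 196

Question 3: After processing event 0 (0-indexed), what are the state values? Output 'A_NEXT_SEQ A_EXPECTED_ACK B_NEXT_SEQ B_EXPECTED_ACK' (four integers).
After event 0: A_seq=174 A_ack=2000 B_seq=2000 B_ack=174

174 2000 2000 174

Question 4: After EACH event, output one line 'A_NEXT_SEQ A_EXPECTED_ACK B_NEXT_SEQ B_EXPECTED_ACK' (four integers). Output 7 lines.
174 2000 2000 174
196 2000 2000 196
196 2000 2044 196
196 2000 2141 196
196 2141 2141 196
196 2141 2141 196
196 2162 2162 196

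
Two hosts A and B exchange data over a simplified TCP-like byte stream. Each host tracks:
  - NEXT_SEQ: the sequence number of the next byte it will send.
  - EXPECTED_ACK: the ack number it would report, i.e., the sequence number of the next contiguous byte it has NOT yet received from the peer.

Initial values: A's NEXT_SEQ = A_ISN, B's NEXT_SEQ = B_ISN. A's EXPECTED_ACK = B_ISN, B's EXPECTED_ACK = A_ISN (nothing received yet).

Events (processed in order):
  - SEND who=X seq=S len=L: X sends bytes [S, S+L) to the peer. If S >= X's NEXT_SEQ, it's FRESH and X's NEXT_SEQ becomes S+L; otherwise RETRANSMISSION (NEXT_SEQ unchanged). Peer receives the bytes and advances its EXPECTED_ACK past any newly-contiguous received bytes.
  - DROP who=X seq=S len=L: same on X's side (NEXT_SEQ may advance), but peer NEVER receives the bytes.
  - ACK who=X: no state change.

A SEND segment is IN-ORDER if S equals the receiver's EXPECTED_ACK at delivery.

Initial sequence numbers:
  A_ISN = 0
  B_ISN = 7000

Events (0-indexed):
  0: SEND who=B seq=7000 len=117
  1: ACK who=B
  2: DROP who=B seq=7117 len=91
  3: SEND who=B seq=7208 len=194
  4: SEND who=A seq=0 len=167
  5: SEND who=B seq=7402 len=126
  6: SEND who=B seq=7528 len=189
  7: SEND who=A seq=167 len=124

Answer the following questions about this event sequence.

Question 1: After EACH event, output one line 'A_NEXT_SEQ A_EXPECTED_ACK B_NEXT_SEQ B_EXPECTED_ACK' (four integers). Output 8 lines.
0 7117 7117 0
0 7117 7117 0
0 7117 7208 0
0 7117 7402 0
167 7117 7402 167
167 7117 7528 167
167 7117 7717 167
291 7117 7717 291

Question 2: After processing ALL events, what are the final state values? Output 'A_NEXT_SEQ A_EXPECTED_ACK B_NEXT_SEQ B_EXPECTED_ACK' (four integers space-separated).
After event 0: A_seq=0 A_ack=7117 B_seq=7117 B_ack=0
After event 1: A_seq=0 A_ack=7117 B_seq=7117 B_ack=0
After event 2: A_seq=0 A_ack=7117 B_seq=7208 B_ack=0
After event 3: A_seq=0 A_ack=7117 B_seq=7402 B_ack=0
After event 4: A_seq=167 A_ack=7117 B_seq=7402 B_ack=167
After event 5: A_seq=167 A_ack=7117 B_seq=7528 B_ack=167
After event 6: A_seq=167 A_ack=7117 B_seq=7717 B_ack=167
After event 7: A_seq=291 A_ack=7117 B_seq=7717 B_ack=291

Answer: 291 7117 7717 291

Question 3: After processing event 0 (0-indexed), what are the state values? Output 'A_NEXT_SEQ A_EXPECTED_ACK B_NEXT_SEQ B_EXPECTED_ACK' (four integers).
After event 0: A_seq=0 A_ack=7117 B_seq=7117 B_ack=0

0 7117 7117 0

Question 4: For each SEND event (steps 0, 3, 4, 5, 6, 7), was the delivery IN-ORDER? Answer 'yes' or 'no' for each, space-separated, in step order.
Answer: yes no yes no no yes

Derivation:
Step 0: SEND seq=7000 -> in-order
Step 3: SEND seq=7208 -> out-of-order
Step 4: SEND seq=0 -> in-order
Step 5: SEND seq=7402 -> out-of-order
Step 6: SEND seq=7528 -> out-of-order
Step 7: SEND seq=167 -> in-order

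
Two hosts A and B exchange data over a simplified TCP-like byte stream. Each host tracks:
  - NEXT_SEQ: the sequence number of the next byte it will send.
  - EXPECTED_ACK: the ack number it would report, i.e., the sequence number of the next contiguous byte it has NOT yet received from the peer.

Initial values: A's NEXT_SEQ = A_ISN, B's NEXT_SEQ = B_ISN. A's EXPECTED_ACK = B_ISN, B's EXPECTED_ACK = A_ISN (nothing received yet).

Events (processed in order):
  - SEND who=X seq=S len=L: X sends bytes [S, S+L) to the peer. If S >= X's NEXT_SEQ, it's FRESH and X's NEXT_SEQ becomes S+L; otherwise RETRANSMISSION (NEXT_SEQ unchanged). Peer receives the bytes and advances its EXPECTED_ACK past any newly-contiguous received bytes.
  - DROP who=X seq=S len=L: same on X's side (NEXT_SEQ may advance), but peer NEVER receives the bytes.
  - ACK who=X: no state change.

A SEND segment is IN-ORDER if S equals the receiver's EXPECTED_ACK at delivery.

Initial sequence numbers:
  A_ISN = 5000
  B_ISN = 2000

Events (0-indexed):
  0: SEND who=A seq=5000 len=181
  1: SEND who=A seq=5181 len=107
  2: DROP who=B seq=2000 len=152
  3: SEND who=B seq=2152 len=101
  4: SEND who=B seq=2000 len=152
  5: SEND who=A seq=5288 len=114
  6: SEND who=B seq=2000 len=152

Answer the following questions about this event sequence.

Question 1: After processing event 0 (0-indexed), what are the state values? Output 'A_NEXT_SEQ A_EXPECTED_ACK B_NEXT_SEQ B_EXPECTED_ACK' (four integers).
After event 0: A_seq=5181 A_ack=2000 B_seq=2000 B_ack=5181

5181 2000 2000 5181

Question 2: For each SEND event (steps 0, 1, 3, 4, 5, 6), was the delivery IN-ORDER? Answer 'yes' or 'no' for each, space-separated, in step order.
Answer: yes yes no yes yes no

Derivation:
Step 0: SEND seq=5000 -> in-order
Step 1: SEND seq=5181 -> in-order
Step 3: SEND seq=2152 -> out-of-order
Step 4: SEND seq=2000 -> in-order
Step 5: SEND seq=5288 -> in-order
Step 6: SEND seq=2000 -> out-of-order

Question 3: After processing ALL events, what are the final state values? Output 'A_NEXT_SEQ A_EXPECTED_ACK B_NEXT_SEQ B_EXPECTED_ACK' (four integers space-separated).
After event 0: A_seq=5181 A_ack=2000 B_seq=2000 B_ack=5181
After event 1: A_seq=5288 A_ack=2000 B_seq=2000 B_ack=5288
After event 2: A_seq=5288 A_ack=2000 B_seq=2152 B_ack=5288
After event 3: A_seq=5288 A_ack=2000 B_seq=2253 B_ack=5288
After event 4: A_seq=5288 A_ack=2253 B_seq=2253 B_ack=5288
After event 5: A_seq=5402 A_ack=2253 B_seq=2253 B_ack=5402
After event 6: A_seq=5402 A_ack=2253 B_seq=2253 B_ack=5402

Answer: 5402 2253 2253 5402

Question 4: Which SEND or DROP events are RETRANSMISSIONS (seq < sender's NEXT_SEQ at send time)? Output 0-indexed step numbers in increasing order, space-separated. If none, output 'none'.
Answer: 4 6

Derivation:
Step 0: SEND seq=5000 -> fresh
Step 1: SEND seq=5181 -> fresh
Step 2: DROP seq=2000 -> fresh
Step 3: SEND seq=2152 -> fresh
Step 4: SEND seq=2000 -> retransmit
Step 5: SEND seq=5288 -> fresh
Step 6: SEND seq=2000 -> retransmit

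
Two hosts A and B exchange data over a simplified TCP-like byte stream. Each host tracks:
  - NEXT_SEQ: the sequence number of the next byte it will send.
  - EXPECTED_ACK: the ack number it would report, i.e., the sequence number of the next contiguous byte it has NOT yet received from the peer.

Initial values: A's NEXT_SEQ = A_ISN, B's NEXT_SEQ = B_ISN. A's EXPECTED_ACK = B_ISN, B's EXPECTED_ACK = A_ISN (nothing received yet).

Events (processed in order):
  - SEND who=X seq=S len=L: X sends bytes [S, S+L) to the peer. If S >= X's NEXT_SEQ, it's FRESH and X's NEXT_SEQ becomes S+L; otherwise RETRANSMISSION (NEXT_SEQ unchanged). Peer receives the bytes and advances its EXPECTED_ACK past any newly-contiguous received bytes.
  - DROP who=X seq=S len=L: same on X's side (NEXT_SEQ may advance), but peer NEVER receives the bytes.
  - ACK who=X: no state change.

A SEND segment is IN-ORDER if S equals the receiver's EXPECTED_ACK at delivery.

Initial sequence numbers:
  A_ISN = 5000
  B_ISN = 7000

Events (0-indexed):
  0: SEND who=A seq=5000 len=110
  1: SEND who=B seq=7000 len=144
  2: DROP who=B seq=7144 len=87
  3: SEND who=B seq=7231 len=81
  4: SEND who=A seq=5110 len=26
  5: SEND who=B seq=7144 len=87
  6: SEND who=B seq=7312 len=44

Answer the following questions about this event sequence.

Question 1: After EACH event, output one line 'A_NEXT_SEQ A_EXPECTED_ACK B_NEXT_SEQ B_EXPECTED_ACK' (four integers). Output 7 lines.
5110 7000 7000 5110
5110 7144 7144 5110
5110 7144 7231 5110
5110 7144 7312 5110
5136 7144 7312 5136
5136 7312 7312 5136
5136 7356 7356 5136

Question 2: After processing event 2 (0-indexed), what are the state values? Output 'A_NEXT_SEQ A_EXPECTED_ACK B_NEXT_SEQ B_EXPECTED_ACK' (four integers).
After event 0: A_seq=5110 A_ack=7000 B_seq=7000 B_ack=5110
After event 1: A_seq=5110 A_ack=7144 B_seq=7144 B_ack=5110
After event 2: A_seq=5110 A_ack=7144 B_seq=7231 B_ack=5110

5110 7144 7231 5110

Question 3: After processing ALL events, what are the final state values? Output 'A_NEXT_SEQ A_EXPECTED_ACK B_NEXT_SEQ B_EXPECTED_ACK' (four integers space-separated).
After event 0: A_seq=5110 A_ack=7000 B_seq=7000 B_ack=5110
After event 1: A_seq=5110 A_ack=7144 B_seq=7144 B_ack=5110
After event 2: A_seq=5110 A_ack=7144 B_seq=7231 B_ack=5110
After event 3: A_seq=5110 A_ack=7144 B_seq=7312 B_ack=5110
After event 4: A_seq=5136 A_ack=7144 B_seq=7312 B_ack=5136
After event 5: A_seq=5136 A_ack=7312 B_seq=7312 B_ack=5136
After event 6: A_seq=5136 A_ack=7356 B_seq=7356 B_ack=5136

Answer: 5136 7356 7356 5136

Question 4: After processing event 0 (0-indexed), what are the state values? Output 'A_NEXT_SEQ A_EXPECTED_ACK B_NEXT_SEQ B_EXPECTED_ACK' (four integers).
After event 0: A_seq=5110 A_ack=7000 B_seq=7000 B_ack=5110

5110 7000 7000 5110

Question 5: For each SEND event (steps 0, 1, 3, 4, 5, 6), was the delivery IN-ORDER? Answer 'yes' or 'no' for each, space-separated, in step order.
Step 0: SEND seq=5000 -> in-order
Step 1: SEND seq=7000 -> in-order
Step 3: SEND seq=7231 -> out-of-order
Step 4: SEND seq=5110 -> in-order
Step 5: SEND seq=7144 -> in-order
Step 6: SEND seq=7312 -> in-order

Answer: yes yes no yes yes yes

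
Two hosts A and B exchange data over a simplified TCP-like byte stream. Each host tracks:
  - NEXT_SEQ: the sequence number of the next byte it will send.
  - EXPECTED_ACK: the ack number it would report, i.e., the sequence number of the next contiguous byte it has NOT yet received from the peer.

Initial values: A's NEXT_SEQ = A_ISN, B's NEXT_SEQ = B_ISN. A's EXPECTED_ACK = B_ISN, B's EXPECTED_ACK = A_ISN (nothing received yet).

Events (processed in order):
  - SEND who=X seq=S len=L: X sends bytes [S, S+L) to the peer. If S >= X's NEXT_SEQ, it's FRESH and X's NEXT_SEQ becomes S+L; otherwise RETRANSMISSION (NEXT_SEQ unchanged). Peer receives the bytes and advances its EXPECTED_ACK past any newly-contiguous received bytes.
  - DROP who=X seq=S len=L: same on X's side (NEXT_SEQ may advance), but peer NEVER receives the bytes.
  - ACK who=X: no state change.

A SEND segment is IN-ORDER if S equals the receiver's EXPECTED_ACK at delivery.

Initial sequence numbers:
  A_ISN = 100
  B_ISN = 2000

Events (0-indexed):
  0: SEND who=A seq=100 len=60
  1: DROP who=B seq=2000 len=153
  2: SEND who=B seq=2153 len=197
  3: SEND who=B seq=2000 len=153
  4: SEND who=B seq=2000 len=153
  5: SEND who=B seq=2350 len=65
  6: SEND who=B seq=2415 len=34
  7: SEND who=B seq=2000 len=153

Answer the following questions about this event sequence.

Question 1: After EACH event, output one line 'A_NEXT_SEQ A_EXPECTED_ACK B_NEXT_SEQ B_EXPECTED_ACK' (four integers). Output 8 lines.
160 2000 2000 160
160 2000 2153 160
160 2000 2350 160
160 2350 2350 160
160 2350 2350 160
160 2415 2415 160
160 2449 2449 160
160 2449 2449 160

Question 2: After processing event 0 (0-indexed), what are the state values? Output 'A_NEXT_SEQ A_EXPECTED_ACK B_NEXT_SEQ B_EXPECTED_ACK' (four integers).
After event 0: A_seq=160 A_ack=2000 B_seq=2000 B_ack=160

160 2000 2000 160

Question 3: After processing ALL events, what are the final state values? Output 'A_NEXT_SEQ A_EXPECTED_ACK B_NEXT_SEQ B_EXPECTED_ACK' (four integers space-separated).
After event 0: A_seq=160 A_ack=2000 B_seq=2000 B_ack=160
After event 1: A_seq=160 A_ack=2000 B_seq=2153 B_ack=160
After event 2: A_seq=160 A_ack=2000 B_seq=2350 B_ack=160
After event 3: A_seq=160 A_ack=2350 B_seq=2350 B_ack=160
After event 4: A_seq=160 A_ack=2350 B_seq=2350 B_ack=160
After event 5: A_seq=160 A_ack=2415 B_seq=2415 B_ack=160
After event 6: A_seq=160 A_ack=2449 B_seq=2449 B_ack=160
After event 7: A_seq=160 A_ack=2449 B_seq=2449 B_ack=160

Answer: 160 2449 2449 160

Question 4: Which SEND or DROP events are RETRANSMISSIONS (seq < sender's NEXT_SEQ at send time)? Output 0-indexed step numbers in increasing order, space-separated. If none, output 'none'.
Step 0: SEND seq=100 -> fresh
Step 1: DROP seq=2000 -> fresh
Step 2: SEND seq=2153 -> fresh
Step 3: SEND seq=2000 -> retransmit
Step 4: SEND seq=2000 -> retransmit
Step 5: SEND seq=2350 -> fresh
Step 6: SEND seq=2415 -> fresh
Step 7: SEND seq=2000 -> retransmit

Answer: 3 4 7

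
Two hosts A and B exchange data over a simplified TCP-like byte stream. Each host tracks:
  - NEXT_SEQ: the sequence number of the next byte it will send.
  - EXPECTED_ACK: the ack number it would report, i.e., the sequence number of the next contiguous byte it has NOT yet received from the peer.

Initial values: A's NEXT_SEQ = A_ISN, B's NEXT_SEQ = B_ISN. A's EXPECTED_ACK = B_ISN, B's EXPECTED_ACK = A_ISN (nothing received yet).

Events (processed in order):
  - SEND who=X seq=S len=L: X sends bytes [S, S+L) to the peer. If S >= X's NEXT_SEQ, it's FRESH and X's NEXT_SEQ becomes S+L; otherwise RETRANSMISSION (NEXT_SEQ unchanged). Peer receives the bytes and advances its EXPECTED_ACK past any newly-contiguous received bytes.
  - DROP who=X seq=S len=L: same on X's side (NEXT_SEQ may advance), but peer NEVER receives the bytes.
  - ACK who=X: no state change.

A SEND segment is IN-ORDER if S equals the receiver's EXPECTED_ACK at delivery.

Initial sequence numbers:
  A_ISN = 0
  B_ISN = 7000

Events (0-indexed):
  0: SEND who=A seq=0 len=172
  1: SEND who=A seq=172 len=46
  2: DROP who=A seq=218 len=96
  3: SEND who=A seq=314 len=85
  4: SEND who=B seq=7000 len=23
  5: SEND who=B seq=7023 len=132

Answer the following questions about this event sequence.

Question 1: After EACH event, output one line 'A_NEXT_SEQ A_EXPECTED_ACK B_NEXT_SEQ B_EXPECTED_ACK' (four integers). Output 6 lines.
172 7000 7000 172
218 7000 7000 218
314 7000 7000 218
399 7000 7000 218
399 7023 7023 218
399 7155 7155 218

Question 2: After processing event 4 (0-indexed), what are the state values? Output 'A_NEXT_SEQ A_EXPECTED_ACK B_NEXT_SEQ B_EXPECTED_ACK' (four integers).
After event 0: A_seq=172 A_ack=7000 B_seq=7000 B_ack=172
After event 1: A_seq=218 A_ack=7000 B_seq=7000 B_ack=218
After event 2: A_seq=314 A_ack=7000 B_seq=7000 B_ack=218
After event 3: A_seq=399 A_ack=7000 B_seq=7000 B_ack=218
After event 4: A_seq=399 A_ack=7023 B_seq=7023 B_ack=218

399 7023 7023 218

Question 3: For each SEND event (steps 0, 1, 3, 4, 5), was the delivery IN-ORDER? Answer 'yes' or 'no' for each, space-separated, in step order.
Answer: yes yes no yes yes

Derivation:
Step 0: SEND seq=0 -> in-order
Step 1: SEND seq=172 -> in-order
Step 3: SEND seq=314 -> out-of-order
Step 4: SEND seq=7000 -> in-order
Step 5: SEND seq=7023 -> in-order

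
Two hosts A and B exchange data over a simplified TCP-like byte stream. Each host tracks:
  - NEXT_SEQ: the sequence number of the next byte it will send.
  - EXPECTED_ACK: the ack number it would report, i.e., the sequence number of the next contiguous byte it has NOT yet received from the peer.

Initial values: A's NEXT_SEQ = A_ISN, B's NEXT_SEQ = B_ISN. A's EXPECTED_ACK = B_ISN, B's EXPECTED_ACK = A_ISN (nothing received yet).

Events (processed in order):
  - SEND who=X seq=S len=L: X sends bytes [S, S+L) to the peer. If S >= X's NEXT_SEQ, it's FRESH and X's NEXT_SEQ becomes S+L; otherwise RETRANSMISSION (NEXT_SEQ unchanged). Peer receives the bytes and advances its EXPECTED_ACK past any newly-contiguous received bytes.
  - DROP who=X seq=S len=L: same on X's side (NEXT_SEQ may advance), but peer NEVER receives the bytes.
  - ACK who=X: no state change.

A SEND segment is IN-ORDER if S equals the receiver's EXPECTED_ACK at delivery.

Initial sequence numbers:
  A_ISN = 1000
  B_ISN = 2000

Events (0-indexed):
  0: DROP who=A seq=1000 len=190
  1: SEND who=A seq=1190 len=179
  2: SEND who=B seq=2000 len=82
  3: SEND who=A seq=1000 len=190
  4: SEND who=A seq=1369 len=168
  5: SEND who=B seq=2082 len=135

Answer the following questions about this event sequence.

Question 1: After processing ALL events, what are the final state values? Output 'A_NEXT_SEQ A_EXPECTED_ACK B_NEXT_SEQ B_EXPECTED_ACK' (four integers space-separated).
Answer: 1537 2217 2217 1537

Derivation:
After event 0: A_seq=1190 A_ack=2000 B_seq=2000 B_ack=1000
After event 1: A_seq=1369 A_ack=2000 B_seq=2000 B_ack=1000
After event 2: A_seq=1369 A_ack=2082 B_seq=2082 B_ack=1000
After event 3: A_seq=1369 A_ack=2082 B_seq=2082 B_ack=1369
After event 4: A_seq=1537 A_ack=2082 B_seq=2082 B_ack=1537
After event 5: A_seq=1537 A_ack=2217 B_seq=2217 B_ack=1537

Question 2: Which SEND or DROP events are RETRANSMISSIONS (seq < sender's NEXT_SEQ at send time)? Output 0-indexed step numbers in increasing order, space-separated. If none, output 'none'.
Answer: 3

Derivation:
Step 0: DROP seq=1000 -> fresh
Step 1: SEND seq=1190 -> fresh
Step 2: SEND seq=2000 -> fresh
Step 3: SEND seq=1000 -> retransmit
Step 4: SEND seq=1369 -> fresh
Step 5: SEND seq=2082 -> fresh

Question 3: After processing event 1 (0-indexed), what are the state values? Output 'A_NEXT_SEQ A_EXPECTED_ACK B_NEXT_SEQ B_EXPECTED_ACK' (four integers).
After event 0: A_seq=1190 A_ack=2000 B_seq=2000 B_ack=1000
After event 1: A_seq=1369 A_ack=2000 B_seq=2000 B_ack=1000

1369 2000 2000 1000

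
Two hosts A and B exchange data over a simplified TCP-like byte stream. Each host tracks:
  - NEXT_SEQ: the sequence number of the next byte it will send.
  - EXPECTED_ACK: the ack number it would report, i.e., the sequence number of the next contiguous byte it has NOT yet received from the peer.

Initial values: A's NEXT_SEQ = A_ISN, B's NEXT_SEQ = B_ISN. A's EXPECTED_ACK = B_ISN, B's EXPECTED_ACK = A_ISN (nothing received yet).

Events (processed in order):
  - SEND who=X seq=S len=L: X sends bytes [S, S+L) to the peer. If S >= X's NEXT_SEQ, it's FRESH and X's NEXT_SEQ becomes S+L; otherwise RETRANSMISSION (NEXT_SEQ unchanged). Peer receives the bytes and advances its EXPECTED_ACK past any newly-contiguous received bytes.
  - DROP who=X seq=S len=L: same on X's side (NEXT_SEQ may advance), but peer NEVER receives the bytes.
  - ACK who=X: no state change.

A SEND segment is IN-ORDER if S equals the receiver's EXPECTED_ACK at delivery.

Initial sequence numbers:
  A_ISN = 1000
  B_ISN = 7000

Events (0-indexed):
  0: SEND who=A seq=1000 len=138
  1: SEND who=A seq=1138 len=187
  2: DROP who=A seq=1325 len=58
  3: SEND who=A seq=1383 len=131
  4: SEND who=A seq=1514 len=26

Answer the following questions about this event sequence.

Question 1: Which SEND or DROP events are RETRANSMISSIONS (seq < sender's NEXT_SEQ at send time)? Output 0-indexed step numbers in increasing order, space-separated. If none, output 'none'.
Answer: none

Derivation:
Step 0: SEND seq=1000 -> fresh
Step 1: SEND seq=1138 -> fresh
Step 2: DROP seq=1325 -> fresh
Step 3: SEND seq=1383 -> fresh
Step 4: SEND seq=1514 -> fresh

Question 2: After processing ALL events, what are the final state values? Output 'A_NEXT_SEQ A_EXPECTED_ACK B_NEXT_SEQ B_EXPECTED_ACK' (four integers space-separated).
After event 0: A_seq=1138 A_ack=7000 B_seq=7000 B_ack=1138
After event 1: A_seq=1325 A_ack=7000 B_seq=7000 B_ack=1325
After event 2: A_seq=1383 A_ack=7000 B_seq=7000 B_ack=1325
After event 3: A_seq=1514 A_ack=7000 B_seq=7000 B_ack=1325
After event 4: A_seq=1540 A_ack=7000 B_seq=7000 B_ack=1325

Answer: 1540 7000 7000 1325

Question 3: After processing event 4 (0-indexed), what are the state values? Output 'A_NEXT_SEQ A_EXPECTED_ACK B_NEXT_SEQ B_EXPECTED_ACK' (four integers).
After event 0: A_seq=1138 A_ack=7000 B_seq=7000 B_ack=1138
After event 1: A_seq=1325 A_ack=7000 B_seq=7000 B_ack=1325
After event 2: A_seq=1383 A_ack=7000 B_seq=7000 B_ack=1325
After event 3: A_seq=1514 A_ack=7000 B_seq=7000 B_ack=1325
After event 4: A_seq=1540 A_ack=7000 B_seq=7000 B_ack=1325

1540 7000 7000 1325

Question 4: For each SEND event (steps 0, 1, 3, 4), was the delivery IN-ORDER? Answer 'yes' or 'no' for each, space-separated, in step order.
Answer: yes yes no no

Derivation:
Step 0: SEND seq=1000 -> in-order
Step 1: SEND seq=1138 -> in-order
Step 3: SEND seq=1383 -> out-of-order
Step 4: SEND seq=1514 -> out-of-order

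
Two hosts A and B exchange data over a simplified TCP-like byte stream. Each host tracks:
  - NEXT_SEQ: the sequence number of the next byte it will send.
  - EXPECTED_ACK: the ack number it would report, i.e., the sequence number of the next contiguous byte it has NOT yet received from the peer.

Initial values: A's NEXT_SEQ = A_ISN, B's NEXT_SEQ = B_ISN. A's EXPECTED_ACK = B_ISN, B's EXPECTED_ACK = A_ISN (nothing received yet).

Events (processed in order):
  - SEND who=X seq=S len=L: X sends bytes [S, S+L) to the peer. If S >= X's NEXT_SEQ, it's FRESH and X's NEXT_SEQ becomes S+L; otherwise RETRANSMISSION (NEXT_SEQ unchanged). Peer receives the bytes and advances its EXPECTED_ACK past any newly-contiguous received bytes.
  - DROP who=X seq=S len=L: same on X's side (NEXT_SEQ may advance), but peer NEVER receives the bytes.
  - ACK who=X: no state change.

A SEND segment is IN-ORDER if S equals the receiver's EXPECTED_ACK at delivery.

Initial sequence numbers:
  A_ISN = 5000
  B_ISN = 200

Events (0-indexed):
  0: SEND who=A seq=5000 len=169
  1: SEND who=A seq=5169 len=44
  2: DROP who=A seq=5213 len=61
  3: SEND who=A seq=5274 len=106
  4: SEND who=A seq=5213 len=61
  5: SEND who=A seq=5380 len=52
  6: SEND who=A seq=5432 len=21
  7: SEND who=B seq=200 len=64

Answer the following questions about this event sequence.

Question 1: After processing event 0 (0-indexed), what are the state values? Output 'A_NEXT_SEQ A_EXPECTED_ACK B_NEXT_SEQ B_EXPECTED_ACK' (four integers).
After event 0: A_seq=5169 A_ack=200 B_seq=200 B_ack=5169

5169 200 200 5169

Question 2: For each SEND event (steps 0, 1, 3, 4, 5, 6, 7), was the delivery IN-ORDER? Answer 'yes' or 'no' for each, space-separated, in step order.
Step 0: SEND seq=5000 -> in-order
Step 1: SEND seq=5169 -> in-order
Step 3: SEND seq=5274 -> out-of-order
Step 4: SEND seq=5213 -> in-order
Step 5: SEND seq=5380 -> in-order
Step 6: SEND seq=5432 -> in-order
Step 7: SEND seq=200 -> in-order

Answer: yes yes no yes yes yes yes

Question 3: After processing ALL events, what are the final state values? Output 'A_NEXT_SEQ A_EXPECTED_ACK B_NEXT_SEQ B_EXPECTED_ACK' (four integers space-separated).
After event 0: A_seq=5169 A_ack=200 B_seq=200 B_ack=5169
After event 1: A_seq=5213 A_ack=200 B_seq=200 B_ack=5213
After event 2: A_seq=5274 A_ack=200 B_seq=200 B_ack=5213
After event 3: A_seq=5380 A_ack=200 B_seq=200 B_ack=5213
After event 4: A_seq=5380 A_ack=200 B_seq=200 B_ack=5380
After event 5: A_seq=5432 A_ack=200 B_seq=200 B_ack=5432
After event 6: A_seq=5453 A_ack=200 B_seq=200 B_ack=5453
After event 7: A_seq=5453 A_ack=264 B_seq=264 B_ack=5453

Answer: 5453 264 264 5453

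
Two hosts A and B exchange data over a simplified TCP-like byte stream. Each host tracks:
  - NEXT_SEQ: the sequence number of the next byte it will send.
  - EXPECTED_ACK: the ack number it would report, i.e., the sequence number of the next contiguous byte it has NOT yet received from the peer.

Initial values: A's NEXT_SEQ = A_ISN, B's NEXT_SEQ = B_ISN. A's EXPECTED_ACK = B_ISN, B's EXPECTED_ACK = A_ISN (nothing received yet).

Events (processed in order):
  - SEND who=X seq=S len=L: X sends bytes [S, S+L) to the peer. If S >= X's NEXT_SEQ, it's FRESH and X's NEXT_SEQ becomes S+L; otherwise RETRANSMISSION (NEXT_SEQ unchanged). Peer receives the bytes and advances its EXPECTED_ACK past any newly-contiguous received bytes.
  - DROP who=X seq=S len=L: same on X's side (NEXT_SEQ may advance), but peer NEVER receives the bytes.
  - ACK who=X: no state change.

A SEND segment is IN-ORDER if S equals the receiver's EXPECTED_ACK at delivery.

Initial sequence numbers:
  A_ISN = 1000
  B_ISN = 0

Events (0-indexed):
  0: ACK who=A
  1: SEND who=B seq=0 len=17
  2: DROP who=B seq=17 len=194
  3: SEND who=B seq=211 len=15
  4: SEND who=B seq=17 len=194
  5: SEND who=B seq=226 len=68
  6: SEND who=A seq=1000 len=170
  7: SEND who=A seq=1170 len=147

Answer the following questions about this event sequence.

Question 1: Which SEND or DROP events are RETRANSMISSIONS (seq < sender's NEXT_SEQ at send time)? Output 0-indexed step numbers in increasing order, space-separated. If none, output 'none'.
Step 1: SEND seq=0 -> fresh
Step 2: DROP seq=17 -> fresh
Step 3: SEND seq=211 -> fresh
Step 4: SEND seq=17 -> retransmit
Step 5: SEND seq=226 -> fresh
Step 6: SEND seq=1000 -> fresh
Step 7: SEND seq=1170 -> fresh

Answer: 4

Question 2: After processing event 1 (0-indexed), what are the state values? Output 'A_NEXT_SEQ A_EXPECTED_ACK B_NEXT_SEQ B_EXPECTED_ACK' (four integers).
After event 0: A_seq=1000 A_ack=0 B_seq=0 B_ack=1000
After event 1: A_seq=1000 A_ack=17 B_seq=17 B_ack=1000

1000 17 17 1000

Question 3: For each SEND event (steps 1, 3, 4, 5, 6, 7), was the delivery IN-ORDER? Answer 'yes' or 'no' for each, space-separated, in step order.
Step 1: SEND seq=0 -> in-order
Step 3: SEND seq=211 -> out-of-order
Step 4: SEND seq=17 -> in-order
Step 5: SEND seq=226 -> in-order
Step 6: SEND seq=1000 -> in-order
Step 7: SEND seq=1170 -> in-order

Answer: yes no yes yes yes yes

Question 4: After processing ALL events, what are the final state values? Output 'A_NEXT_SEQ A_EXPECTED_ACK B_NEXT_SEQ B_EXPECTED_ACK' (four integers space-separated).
After event 0: A_seq=1000 A_ack=0 B_seq=0 B_ack=1000
After event 1: A_seq=1000 A_ack=17 B_seq=17 B_ack=1000
After event 2: A_seq=1000 A_ack=17 B_seq=211 B_ack=1000
After event 3: A_seq=1000 A_ack=17 B_seq=226 B_ack=1000
After event 4: A_seq=1000 A_ack=226 B_seq=226 B_ack=1000
After event 5: A_seq=1000 A_ack=294 B_seq=294 B_ack=1000
After event 6: A_seq=1170 A_ack=294 B_seq=294 B_ack=1170
After event 7: A_seq=1317 A_ack=294 B_seq=294 B_ack=1317

Answer: 1317 294 294 1317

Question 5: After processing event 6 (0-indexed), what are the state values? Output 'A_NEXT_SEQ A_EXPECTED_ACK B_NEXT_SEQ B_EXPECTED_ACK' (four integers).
After event 0: A_seq=1000 A_ack=0 B_seq=0 B_ack=1000
After event 1: A_seq=1000 A_ack=17 B_seq=17 B_ack=1000
After event 2: A_seq=1000 A_ack=17 B_seq=211 B_ack=1000
After event 3: A_seq=1000 A_ack=17 B_seq=226 B_ack=1000
After event 4: A_seq=1000 A_ack=226 B_seq=226 B_ack=1000
After event 5: A_seq=1000 A_ack=294 B_seq=294 B_ack=1000
After event 6: A_seq=1170 A_ack=294 B_seq=294 B_ack=1170

1170 294 294 1170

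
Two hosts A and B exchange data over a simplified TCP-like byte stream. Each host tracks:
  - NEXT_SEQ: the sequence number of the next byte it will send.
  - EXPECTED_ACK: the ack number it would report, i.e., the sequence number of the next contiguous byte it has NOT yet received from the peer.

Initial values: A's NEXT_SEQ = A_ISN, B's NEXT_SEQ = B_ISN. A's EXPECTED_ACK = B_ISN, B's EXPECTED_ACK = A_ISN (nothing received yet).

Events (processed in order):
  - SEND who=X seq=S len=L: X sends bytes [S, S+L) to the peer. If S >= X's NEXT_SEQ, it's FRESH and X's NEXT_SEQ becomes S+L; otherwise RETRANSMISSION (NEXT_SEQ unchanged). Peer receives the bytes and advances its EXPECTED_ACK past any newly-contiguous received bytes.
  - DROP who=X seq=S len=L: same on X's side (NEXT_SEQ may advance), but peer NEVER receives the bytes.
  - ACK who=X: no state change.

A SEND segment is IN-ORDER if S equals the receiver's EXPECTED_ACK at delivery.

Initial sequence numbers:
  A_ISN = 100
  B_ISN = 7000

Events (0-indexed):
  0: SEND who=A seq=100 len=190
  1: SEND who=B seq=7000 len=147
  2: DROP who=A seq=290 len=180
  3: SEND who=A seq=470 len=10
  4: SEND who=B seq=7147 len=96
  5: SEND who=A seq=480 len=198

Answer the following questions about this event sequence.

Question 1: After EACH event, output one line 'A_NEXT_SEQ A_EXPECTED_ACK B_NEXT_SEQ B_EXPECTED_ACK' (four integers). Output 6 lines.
290 7000 7000 290
290 7147 7147 290
470 7147 7147 290
480 7147 7147 290
480 7243 7243 290
678 7243 7243 290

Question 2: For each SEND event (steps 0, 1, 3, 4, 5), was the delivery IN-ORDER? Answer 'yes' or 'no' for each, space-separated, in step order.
Step 0: SEND seq=100 -> in-order
Step 1: SEND seq=7000 -> in-order
Step 3: SEND seq=470 -> out-of-order
Step 4: SEND seq=7147 -> in-order
Step 5: SEND seq=480 -> out-of-order

Answer: yes yes no yes no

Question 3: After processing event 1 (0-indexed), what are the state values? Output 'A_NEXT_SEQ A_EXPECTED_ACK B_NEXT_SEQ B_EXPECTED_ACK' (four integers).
After event 0: A_seq=290 A_ack=7000 B_seq=7000 B_ack=290
After event 1: A_seq=290 A_ack=7147 B_seq=7147 B_ack=290

290 7147 7147 290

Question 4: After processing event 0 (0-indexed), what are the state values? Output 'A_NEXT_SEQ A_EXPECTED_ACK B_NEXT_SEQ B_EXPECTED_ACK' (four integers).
After event 0: A_seq=290 A_ack=7000 B_seq=7000 B_ack=290

290 7000 7000 290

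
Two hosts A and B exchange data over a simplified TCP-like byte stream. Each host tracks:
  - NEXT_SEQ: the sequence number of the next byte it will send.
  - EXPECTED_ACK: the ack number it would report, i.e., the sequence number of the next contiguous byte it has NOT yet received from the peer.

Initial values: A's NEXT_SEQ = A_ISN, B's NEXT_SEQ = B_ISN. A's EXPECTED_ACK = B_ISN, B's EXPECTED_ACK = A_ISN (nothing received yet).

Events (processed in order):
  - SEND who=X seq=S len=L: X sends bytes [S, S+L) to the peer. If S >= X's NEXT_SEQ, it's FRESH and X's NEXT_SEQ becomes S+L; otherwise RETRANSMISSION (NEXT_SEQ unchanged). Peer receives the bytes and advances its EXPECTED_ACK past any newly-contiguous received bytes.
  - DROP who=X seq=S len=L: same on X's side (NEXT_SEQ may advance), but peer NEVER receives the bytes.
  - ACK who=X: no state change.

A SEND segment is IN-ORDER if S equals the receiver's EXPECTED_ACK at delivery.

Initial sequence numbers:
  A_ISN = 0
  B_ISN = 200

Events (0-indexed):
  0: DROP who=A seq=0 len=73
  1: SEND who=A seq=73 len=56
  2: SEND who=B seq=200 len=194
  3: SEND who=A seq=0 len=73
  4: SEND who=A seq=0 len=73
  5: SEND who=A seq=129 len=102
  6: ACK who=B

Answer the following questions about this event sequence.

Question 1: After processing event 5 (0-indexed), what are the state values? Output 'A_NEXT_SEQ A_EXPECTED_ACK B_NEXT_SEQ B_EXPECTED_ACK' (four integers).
After event 0: A_seq=73 A_ack=200 B_seq=200 B_ack=0
After event 1: A_seq=129 A_ack=200 B_seq=200 B_ack=0
After event 2: A_seq=129 A_ack=394 B_seq=394 B_ack=0
After event 3: A_seq=129 A_ack=394 B_seq=394 B_ack=129
After event 4: A_seq=129 A_ack=394 B_seq=394 B_ack=129
After event 5: A_seq=231 A_ack=394 B_seq=394 B_ack=231

231 394 394 231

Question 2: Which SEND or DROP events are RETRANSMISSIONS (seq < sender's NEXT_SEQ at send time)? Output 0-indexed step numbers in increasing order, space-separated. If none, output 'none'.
Step 0: DROP seq=0 -> fresh
Step 1: SEND seq=73 -> fresh
Step 2: SEND seq=200 -> fresh
Step 3: SEND seq=0 -> retransmit
Step 4: SEND seq=0 -> retransmit
Step 5: SEND seq=129 -> fresh

Answer: 3 4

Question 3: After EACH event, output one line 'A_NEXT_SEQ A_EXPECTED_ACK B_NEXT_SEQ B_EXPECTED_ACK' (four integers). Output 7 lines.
73 200 200 0
129 200 200 0
129 394 394 0
129 394 394 129
129 394 394 129
231 394 394 231
231 394 394 231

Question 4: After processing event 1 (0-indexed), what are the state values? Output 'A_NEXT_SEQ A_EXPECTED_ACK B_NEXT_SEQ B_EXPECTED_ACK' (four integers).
After event 0: A_seq=73 A_ack=200 B_seq=200 B_ack=0
After event 1: A_seq=129 A_ack=200 B_seq=200 B_ack=0

129 200 200 0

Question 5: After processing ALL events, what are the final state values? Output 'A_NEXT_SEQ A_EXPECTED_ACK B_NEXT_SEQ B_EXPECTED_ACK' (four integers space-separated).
After event 0: A_seq=73 A_ack=200 B_seq=200 B_ack=0
After event 1: A_seq=129 A_ack=200 B_seq=200 B_ack=0
After event 2: A_seq=129 A_ack=394 B_seq=394 B_ack=0
After event 3: A_seq=129 A_ack=394 B_seq=394 B_ack=129
After event 4: A_seq=129 A_ack=394 B_seq=394 B_ack=129
After event 5: A_seq=231 A_ack=394 B_seq=394 B_ack=231
After event 6: A_seq=231 A_ack=394 B_seq=394 B_ack=231

Answer: 231 394 394 231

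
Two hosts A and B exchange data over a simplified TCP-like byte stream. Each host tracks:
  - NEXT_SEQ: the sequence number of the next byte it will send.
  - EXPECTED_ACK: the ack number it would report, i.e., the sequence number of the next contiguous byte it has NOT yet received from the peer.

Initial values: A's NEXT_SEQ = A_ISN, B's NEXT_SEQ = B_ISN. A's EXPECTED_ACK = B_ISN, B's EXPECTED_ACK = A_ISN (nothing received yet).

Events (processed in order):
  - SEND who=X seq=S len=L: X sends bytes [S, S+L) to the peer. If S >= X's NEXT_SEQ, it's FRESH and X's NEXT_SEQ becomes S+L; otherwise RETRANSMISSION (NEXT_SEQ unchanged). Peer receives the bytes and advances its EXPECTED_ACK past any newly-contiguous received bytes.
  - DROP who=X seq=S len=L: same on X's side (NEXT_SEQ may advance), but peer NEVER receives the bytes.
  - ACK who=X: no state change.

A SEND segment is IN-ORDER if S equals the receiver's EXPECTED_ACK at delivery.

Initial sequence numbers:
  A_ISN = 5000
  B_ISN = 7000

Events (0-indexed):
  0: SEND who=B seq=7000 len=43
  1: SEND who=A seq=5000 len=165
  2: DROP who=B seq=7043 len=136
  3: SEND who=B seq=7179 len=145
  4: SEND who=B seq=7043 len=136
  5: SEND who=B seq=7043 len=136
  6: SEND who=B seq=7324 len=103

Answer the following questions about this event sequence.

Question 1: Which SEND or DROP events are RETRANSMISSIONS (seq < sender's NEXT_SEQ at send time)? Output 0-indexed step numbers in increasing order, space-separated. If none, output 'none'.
Step 0: SEND seq=7000 -> fresh
Step 1: SEND seq=5000 -> fresh
Step 2: DROP seq=7043 -> fresh
Step 3: SEND seq=7179 -> fresh
Step 4: SEND seq=7043 -> retransmit
Step 5: SEND seq=7043 -> retransmit
Step 6: SEND seq=7324 -> fresh

Answer: 4 5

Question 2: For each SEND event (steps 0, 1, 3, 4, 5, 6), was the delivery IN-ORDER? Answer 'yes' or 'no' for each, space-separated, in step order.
Answer: yes yes no yes no yes

Derivation:
Step 0: SEND seq=7000 -> in-order
Step 1: SEND seq=5000 -> in-order
Step 3: SEND seq=7179 -> out-of-order
Step 4: SEND seq=7043 -> in-order
Step 5: SEND seq=7043 -> out-of-order
Step 6: SEND seq=7324 -> in-order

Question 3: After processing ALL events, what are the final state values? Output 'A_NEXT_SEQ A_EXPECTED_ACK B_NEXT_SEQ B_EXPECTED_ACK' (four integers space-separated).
After event 0: A_seq=5000 A_ack=7043 B_seq=7043 B_ack=5000
After event 1: A_seq=5165 A_ack=7043 B_seq=7043 B_ack=5165
After event 2: A_seq=5165 A_ack=7043 B_seq=7179 B_ack=5165
After event 3: A_seq=5165 A_ack=7043 B_seq=7324 B_ack=5165
After event 4: A_seq=5165 A_ack=7324 B_seq=7324 B_ack=5165
After event 5: A_seq=5165 A_ack=7324 B_seq=7324 B_ack=5165
After event 6: A_seq=5165 A_ack=7427 B_seq=7427 B_ack=5165

Answer: 5165 7427 7427 5165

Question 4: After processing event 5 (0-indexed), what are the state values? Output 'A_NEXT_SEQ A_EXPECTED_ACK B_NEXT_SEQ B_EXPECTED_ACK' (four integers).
After event 0: A_seq=5000 A_ack=7043 B_seq=7043 B_ack=5000
After event 1: A_seq=5165 A_ack=7043 B_seq=7043 B_ack=5165
After event 2: A_seq=5165 A_ack=7043 B_seq=7179 B_ack=5165
After event 3: A_seq=5165 A_ack=7043 B_seq=7324 B_ack=5165
After event 4: A_seq=5165 A_ack=7324 B_seq=7324 B_ack=5165
After event 5: A_seq=5165 A_ack=7324 B_seq=7324 B_ack=5165

5165 7324 7324 5165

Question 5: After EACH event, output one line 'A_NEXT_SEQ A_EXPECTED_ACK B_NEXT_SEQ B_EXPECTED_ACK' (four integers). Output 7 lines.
5000 7043 7043 5000
5165 7043 7043 5165
5165 7043 7179 5165
5165 7043 7324 5165
5165 7324 7324 5165
5165 7324 7324 5165
5165 7427 7427 5165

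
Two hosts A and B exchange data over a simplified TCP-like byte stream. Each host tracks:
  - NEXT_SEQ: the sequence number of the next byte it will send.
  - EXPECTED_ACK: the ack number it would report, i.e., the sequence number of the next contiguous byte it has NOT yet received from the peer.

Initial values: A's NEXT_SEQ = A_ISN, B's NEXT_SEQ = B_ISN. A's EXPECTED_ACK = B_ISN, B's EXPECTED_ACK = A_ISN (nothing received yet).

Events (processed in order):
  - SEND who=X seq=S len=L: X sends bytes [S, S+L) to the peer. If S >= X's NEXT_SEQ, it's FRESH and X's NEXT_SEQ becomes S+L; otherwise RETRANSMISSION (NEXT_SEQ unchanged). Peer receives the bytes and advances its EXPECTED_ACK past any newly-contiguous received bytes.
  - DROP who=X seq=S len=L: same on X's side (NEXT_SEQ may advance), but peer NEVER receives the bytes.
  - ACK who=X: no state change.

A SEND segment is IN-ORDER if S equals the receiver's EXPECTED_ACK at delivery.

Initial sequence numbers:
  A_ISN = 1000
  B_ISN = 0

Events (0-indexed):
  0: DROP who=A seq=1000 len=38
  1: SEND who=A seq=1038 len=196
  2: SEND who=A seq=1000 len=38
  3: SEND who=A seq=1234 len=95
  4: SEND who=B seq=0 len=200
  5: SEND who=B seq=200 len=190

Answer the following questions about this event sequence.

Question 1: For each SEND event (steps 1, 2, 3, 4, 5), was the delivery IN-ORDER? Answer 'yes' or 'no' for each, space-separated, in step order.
Answer: no yes yes yes yes

Derivation:
Step 1: SEND seq=1038 -> out-of-order
Step 2: SEND seq=1000 -> in-order
Step 3: SEND seq=1234 -> in-order
Step 4: SEND seq=0 -> in-order
Step 5: SEND seq=200 -> in-order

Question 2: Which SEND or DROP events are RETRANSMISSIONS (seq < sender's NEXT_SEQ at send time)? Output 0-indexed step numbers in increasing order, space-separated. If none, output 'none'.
Step 0: DROP seq=1000 -> fresh
Step 1: SEND seq=1038 -> fresh
Step 2: SEND seq=1000 -> retransmit
Step 3: SEND seq=1234 -> fresh
Step 4: SEND seq=0 -> fresh
Step 5: SEND seq=200 -> fresh

Answer: 2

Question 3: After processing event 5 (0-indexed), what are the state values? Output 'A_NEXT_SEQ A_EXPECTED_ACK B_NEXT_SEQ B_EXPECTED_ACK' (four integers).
After event 0: A_seq=1038 A_ack=0 B_seq=0 B_ack=1000
After event 1: A_seq=1234 A_ack=0 B_seq=0 B_ack=1000
After event 2: A_seq=1234 A_ack=0 B_seq=0 B_ack=1234
After event 3: A_seq=1329 A_ack=0 B_seq=0 B_ack=1329
After event 4: A_seq=1329 A_ack=200 B_seq=200 B_ack=1329
After event 5: A_seq=1329 A_ack=390 B_seq=390 B_ack=1329

1329 390 390 1329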